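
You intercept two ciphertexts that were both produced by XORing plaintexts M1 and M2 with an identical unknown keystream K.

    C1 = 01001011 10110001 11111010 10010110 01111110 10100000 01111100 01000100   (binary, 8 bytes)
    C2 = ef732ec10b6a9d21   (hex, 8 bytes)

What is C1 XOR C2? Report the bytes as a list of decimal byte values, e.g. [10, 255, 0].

C1 ⊕ C2 = (M1 ⊕ K) ⊕ (M2 ⊕ K) = M1 ⊕ M2 — the shared key cancels under XOR.
4b XOR ef = a4
b1 XOR 73 = c2
fa XOR 2e = d4
96 XOR c1 = 57
7e XOR 0b = 75
a0 XOR 6a = ca
7c XOR 9d = e1
44 XOR 21 = 65

[164, 194, 212, 87, 117, 202, 225, 101]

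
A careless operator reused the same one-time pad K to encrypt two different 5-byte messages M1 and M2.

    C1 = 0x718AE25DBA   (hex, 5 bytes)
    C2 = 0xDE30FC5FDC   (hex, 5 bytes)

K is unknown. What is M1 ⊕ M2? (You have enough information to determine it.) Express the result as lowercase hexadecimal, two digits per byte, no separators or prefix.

C1 ⊕ C2 = (M1 ⊕ K) ⊕ (M2 ⊕ K) = M1 ⊕ M2 — the shared key cancels under XOR.
byte 0: 71 XOR de = af
byte 1: 8a XOR 30 = ba
byte 2: e2 XOR fc = 1e
byte 3: 5d XOR 5f = 02
byte 4: ba XOR dc = 66

afba1e0266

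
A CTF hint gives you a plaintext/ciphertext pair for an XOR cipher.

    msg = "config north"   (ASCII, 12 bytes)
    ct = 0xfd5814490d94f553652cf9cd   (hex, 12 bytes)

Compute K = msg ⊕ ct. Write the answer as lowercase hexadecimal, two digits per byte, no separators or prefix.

9e377a2f64f3d53d0a5e8da5

Since ct = msg ⊕ K, XORing both sides with msg gives K = msg ⊕ ct.
01100011 ^ 11111101 = 10011110
01101111 ^ 01011000 = 00110111
01101110 ^ 00010100 = 01111010
01100110 ^ 01001001 = 00101111
01101001 ^ 00001101 = 01100100
01100111 ^ 10010100 = 11110011
00100000 ^ 11110101 = 11010101
01101110 ^ 01010011 = 00111101
01101111 ^ 01100101 = 00001010
01110010 ^ 00101100 = 01011110
01110100 ^ 11111001 = 10001101
01101000 ^ 11001101 = 10100101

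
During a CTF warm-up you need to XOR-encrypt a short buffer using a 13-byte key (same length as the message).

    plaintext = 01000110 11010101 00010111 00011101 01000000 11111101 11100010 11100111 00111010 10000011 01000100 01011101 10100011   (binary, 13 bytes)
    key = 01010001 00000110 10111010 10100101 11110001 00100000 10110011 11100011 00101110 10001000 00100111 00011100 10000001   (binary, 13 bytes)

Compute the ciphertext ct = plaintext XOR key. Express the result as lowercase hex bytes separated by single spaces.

17 d3 ad b8 b1 dd 51 04 14 0b 63 41 22

01000110 ⊕ 01010001 = 00010111
11010101 ⊕ 00000110 = 11010011
00010111 ⊕ 10111010 = 10101101
00011101 ⊕ 10100101 = 10111000
01000000 ⊕ 11110001 = 10110001
11111101 ⊕ 00100000 = 11011101
11100010 ⊕ 10110011 = 01010001
11100111 ⊕ 11100011 = 00000100
00111010 ⊕ 00101110 = 00010100
10000011 ⊕ 10001000 = 00001011
01000100 ⊕ 00100111 = 01100011
01011101 ⊕ 00011100 = 01000001
10100011 ⊕ 10000001 = 00100010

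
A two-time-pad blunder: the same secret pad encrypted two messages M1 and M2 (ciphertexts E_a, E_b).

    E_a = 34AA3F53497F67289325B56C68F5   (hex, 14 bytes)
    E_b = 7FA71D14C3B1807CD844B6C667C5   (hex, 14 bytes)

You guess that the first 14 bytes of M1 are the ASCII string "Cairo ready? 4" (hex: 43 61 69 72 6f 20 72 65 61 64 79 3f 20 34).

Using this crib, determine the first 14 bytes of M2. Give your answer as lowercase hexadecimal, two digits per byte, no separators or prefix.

086c4b35e5ee95312a057a952f04

First, E_a ⊕ E_b = (M1 ⊕ K) ⊕ (M2 ⊕ K) = M1 ⊕ M2, so the key drops out. Then M2 = (M1 ⊕ M2) ⊕ M1 over the first 14 bytes.
byte 0: (34 xor 7f) xor 43 = 4b xor 43 = 08
byte 1: (aa xor a7) xor 61 = 0d xor 61 = 6c
byte 2: (3f xor 1d) xor 69 = 22 xor 69 = 4b
byte 3: (53 xor 14) xor 72 = 47 xor 72 = 35
byte 4: (49 xor c3) xor 6f = 8a xor 6f = e5
byte 5: (7f xor b1) xor 20 = ce xor 20 = ee
byte 6: (67 xor 80) xor 72 = e7 xor 72 = 95
byte 7: (28 xor 7c) xor 65 = 54 xor 65 = 31
byte 8: (93 xor d8) xor 61 = 4b xor 61 = 2a
byte 9: (25 xor 44) xor 64 = 61 xor 64 = 05
byte 10: (b5 xor b6) xor 79 = 03 xor 79 = 7a
byte 11: (6c xor c6) xor 3f = aa xor 3f = 95
byte 12: (68 xor 67) xor 20 = 0f xor 20 = 2f
byte 13: (f5 xor c5) xor 34 = 30 xor 34 = 04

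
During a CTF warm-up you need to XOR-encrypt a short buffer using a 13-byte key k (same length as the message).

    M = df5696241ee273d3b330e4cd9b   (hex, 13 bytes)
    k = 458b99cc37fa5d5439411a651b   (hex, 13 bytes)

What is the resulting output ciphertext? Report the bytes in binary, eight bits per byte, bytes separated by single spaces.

10011010 11011101 00001111 11101000 00101001 00011000 00101110 10000111 10001010 01110001 11111110 10101000 10000000

223 xor  69 = 154
 86 xor 139 = 221
150 xor 153 =  15
 36 xor 204 = 232
 30 xor  55 =  41
226 xor 250 =  24
115 xor  93 =  46
211 xor  84 = 135
179 xor  57 = 138
 48 xor  65 = 113
228 xor  26 = 254
205 xor 101 = 168
155 xor  27 = 128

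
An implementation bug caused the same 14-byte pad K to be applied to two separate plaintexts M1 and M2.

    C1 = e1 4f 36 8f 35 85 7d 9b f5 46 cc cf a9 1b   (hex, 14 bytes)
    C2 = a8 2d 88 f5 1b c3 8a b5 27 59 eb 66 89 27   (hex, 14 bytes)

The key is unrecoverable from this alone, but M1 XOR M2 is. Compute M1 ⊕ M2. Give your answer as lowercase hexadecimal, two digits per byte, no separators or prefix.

4962be7a2e46f72ed21f27a9203c

C1 ⊕ C2 = (M1 ⊕ K) ⊕ (M2 ⊕ K) = M1 ⊕ M2 — the shared key cancels under XOR.
e1 XOR a8 = 49
4f XOR 2d = 62
36 XOR 88 = be
8f XOR f5 = 7a
35 XOR 1b = 2e
85 XOR c3 = 46
7d XOR 8a = f7
9b XOR b5 = 2e
f5 XOR 27 = d2
46 XOR 59 = 1f
cc XOR eb = 27
cf XOR 66 = a9
a9 XOR 89 = 20
1b XOR 27 = 3c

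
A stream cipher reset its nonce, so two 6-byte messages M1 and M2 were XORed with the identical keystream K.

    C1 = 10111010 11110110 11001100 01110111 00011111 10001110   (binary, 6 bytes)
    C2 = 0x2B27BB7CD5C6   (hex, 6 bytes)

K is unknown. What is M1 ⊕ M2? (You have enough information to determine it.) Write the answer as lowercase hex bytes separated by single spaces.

91 d1 77 0b ca 48

C1 ⊕ C2 = (M1 ⊕ K) ⊕ (M2 ⊕ K) = M1 ⊕ M2 — the shared key cancels under XOR.
byte 0: 10111010 ⊕ 00101011 = 10010001
byte 1: 11110110 ⊕ 00100111 = 11010001
byte 2: 11001100 ⊕ 10111011 = 01110111
byte 3: 01110111 ⊕ 01111100 = 00001011
byte 4: 00011111 ⊕ 11010101 = 11001010
byte 5: 10001110 ⊕ 11000110 = 01001000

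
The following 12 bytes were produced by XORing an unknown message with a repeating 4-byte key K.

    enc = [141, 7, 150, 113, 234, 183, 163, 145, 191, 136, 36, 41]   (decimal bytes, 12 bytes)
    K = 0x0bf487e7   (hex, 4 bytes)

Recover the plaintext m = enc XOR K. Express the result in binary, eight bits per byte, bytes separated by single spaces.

10000110 11110011 00010001 10010110 11100001 01000011 00100100 01110110 10110100 01111100 10100011 11001110

The 4-byte key repeats, so the effective keystream is 0b f4 87 e7 0b f4 87 e7 0b f4 87 e7.
byte 0: 141 ^  11 = 134
byte 1:   7 ^ 244 = 243
byte 2: 150 ^ 135 =  17
byte 3: 113 ^ 231 = 150
byte 4: 234 ^  11 = 225
byte 5: 183 ^ 244 =  67
byte 6: 163 ^ 135 =  36
byte 7: 145 ^ 231 = 118
byte 8: 191 ^  11 = 180
byte 9: 136 ^ 244 = 124
byte 10:  36 ^ 135 = 163
byte 11:  41 ^ 231 = 206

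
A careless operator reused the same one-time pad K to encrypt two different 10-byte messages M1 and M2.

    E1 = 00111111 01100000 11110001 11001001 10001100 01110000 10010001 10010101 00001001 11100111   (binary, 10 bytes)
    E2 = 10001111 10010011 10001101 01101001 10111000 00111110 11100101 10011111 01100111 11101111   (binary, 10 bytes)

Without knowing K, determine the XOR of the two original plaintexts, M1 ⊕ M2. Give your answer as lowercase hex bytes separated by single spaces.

b0 f3 7c a0 34 4e 74 0a 6e 08

E1 ⊕ E2 = (M1 ⊕ K) ⊕ (M2 ⊕ K) = M1 ⊕ M2 — the shared key cancels under XOR.
byte 0: 3f XOR 8f = b0
byte 1: 60 XOR 93 = f3
byte 2: f1 XOR 8d = 7c
byte 3: c9 XOR 69 = a0
byte 4: 8c XOR b8 = 34
byte 5: 70 XOR 3e = 4e
byte 6: 91 XOR e5 = 74
byte 7: 95 XOR 9f = 0a
byte 8: 09 XOR 67 = 6e
byte 9: e7 XOR ef = 08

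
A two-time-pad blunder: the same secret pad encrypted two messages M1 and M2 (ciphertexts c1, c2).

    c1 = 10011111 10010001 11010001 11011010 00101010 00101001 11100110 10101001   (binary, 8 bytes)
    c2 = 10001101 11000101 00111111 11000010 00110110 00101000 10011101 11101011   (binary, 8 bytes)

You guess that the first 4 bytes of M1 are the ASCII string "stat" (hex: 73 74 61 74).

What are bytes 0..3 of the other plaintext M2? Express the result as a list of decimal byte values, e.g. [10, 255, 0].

[97, 32, 143, 108]

First, c1 ⊕ c2 = (M1 ⊕ K) ⊕ (M2 ⊕ K) = M1 ⊕ M2, so the key drops out. Then M2 = (M1 ⊕ M2) ⊕ M1 over the first 4 bytes.
byte 0: (9f ^ 8d) ^ 73 = 12 ^ 73 = 61
byte 1: (91 ^ c5) ^ 74 = 54 ^ 74 = 20
byte 2: (d1 ^ 3f) ^ 61 = ee ^ 61 = 8f
byte 3: (da ^ c2) ^ 74 = 18 ^ 74 = 6c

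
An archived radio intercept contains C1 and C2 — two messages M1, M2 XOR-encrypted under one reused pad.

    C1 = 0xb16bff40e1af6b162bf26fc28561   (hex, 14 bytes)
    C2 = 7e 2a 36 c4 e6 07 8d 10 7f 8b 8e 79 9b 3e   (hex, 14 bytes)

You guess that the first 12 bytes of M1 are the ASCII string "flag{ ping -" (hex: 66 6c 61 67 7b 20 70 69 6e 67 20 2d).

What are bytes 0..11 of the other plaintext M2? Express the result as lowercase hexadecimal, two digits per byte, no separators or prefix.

First, C1 ⊕ C2 = (M1 ⊕ K) ⊕ (M2 ⊕ K) = M1 ⊕ M2, so the key drops out. Then M2 = (M1 ⊕ M2) ⊕ M1 over the first 12 bytes.
byte 0: (b1 xor 7e) xor 66 = cf xor 66 = a9
byte 1: (6b xor 2a) xor 6c = 41 xor 6c = 2d
byte 2: (ff xor 36) xor 61 = c9 xor 61 = a8
byte 3: (40 xor c4) xor 67 = 84 xor 67 = e3
byte 4: (e1 xor e6) xor 7b = 07 xor 7b = 7c
byte 5: (af xor 07) xor 20 = a8 xor 20 = 88
byte 6: (6b xor 8d) xor 70 = e6 xor 70 = 96
byte 7: (16 xor 10) xor 69 = 06 xor 69 = 6f
byte 8: (2b xor 7f) xor 6e = 54 xor 6e = 3a
byte 9: (f2 xor 8b) xor 67 = 79 xor 67 = 1e
byte 10: (6f xor 8e) xor 20 = e1 xor 20 = c1
byte 11: (c2 xor 79) xor 2d = bb xor 2d = 96

a92da8e37c88966f3a1ec196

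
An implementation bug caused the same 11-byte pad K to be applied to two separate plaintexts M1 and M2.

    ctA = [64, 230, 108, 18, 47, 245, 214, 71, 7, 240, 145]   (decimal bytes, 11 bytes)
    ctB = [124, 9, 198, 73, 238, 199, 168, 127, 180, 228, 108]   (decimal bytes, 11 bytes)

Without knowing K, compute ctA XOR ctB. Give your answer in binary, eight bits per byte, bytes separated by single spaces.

00111100 11101111 10101010 01011011 11000001 00110010 01111110 00111000 10110011 00010100 11111101

ctA ⊕ ctB = (M1 ⊕ K) ⊕ (M2 ⊕ K) = M1 ⊕ M2 — the shared key cancels under XOR.
40 XOR 7c = 3c
e6 XOR 09 = ef
6c XOR c6 = aa
12 XOR 49 = 5b
2f XOR ee = c1
f5 XOR c7 = 32
d6 XOR a8 = 7e
47 XOR 7f = 38
07 XOR b4 = b3
f0 XOR e4 = 14
91 XOR 6c = fd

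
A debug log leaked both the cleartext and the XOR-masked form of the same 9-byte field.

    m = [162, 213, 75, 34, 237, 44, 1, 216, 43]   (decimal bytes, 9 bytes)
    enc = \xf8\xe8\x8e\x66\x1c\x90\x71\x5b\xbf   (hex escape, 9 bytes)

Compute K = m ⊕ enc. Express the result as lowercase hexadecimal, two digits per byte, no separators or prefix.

5a3dc544f1bc708394

Since enc = m ⊕ K, XORing both sides with m gives K = m ⊕ enc.
a2 XOR f8 = 5a
d5 XOR e8 = 3d
4b XOR 8e = c5
22 XOR 66 = 44
ed XOR 1c = f1
2c XOR 90 = bc
01 XOR 71 = 70
d8 XOR 5b = 83
2b XOR bf = 94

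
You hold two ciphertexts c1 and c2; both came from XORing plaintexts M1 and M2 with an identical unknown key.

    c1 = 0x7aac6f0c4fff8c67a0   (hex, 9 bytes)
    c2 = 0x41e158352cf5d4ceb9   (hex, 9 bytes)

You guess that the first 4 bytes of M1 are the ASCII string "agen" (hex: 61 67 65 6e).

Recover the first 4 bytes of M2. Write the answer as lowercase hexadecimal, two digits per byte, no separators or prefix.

First, c1 ⊕ c2 = (M1 ⊕ K) ⊕ (M2 ⊕ K) = M1 ⊕ M2, so the key drops out. Then M2 = (M1 ⊕ M2) ⊕ M1 over the first 4 bytes.
byte 0: (7a XOR 41) XOR 61 = 3b XOR 61 = 5a
byte 1: (ac XOR e1) XOR 67 = 4d XOR 67 = 2a
byte 2: (6f XOR 58) XOR 65 = 37 XOR 65 = 52
byte 3: (0c XOR 35) XOR 6e = 39 XOR 6e = 57

5a2a5257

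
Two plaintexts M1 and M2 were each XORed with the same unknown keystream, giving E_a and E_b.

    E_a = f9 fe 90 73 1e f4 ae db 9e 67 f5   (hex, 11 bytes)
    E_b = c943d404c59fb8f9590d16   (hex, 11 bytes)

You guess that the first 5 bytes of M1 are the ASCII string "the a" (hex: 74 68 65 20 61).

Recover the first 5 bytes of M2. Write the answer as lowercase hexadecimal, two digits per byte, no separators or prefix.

First, E_a ⊕ E_b = (M1 ⊕ K) ⊕ (M2 ⊕ K) = M1 ⊕ M2, so the key drops out. Then M2 = (M1 ⊕ M2) ⊕ M1 over the first 5 bytes.
byte 0: (f9 ⊕ c9) ⊕ 74 = 30 ⊕ 74 = 44
byte 1: (fe ⊕ 43) ⊕ 68 = bd ⊕ 68 = d5
byte 2: (90 ⊕ d4) ⊕ 65 = 44 ⊕ 65 = 21
byte 3: (73 ⊕ 04) ⊕ 20 = 77 ⊕ 20 = 57
byte 4: (1e ⊕ c5) ⊕ 61 = db ⊕ 61 = ba

44d52157ba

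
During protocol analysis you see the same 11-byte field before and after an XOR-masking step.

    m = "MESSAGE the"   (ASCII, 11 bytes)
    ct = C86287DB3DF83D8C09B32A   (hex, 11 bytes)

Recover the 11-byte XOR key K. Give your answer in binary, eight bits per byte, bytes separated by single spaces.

10000101 00100111 11010100 10001000 01111100 10111111 01111000 10101100 01111101 11011011 01001111

Since ct = m ⊕ K, XORing both sides with m gives K = m ⊕ ct.
4d ^ c8 = 85
45 ^ 62 = 27
53 ^ 87 = d4
53 ^ db = 88
41 ^ 3d = 7c
47 ^ f8 = bf
45 ^ 3d = 78
20 ^ 8c = ac
74 ^ 09 = 7d
68 ^ b3 = db
65 ^ 2a = 4f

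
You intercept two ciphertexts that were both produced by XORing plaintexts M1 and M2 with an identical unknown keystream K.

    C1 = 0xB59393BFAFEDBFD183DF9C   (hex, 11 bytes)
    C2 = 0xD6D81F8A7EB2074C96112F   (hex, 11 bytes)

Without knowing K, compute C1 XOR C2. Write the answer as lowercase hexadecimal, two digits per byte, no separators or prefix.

C1 ⊕ C2 = (M1 ⊕ K) ⊕ (M2 ⊕ K) = M1 ⊕ M2 — the shared key cancels under XOR.
10110101 ^ 11010110 = 01100011
10010011 ^ 11011000 = 01001011
10010011 ^ 00011111 = 10001100
10111111 ^ 10001010 = 00110101
10101111 ^ 01111110 = 11010001
11101101 ^ 10110010 = 01011111
10111111 ^ 00000111 = 10111000
11010001 ^ 01001100 = 10011101
10000011 ^ 10010110 = 00010101
11011111 ^ 00010001 = 11001110
10011100 ^ 00101111 = 10110011

634b8c35d15fb89d15ceb3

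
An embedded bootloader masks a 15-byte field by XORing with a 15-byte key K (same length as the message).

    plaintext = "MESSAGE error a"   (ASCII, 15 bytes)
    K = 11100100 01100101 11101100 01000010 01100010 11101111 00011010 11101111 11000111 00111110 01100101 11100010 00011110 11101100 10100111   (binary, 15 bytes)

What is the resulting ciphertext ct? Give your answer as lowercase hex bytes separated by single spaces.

byte 0: 4d ^ e4 = a9
byte 1: 45 ^ 65 = 20
byte 2: 53 ^ ec = bf
byte 3: 53 ^ 42 = 11
byte 4: 41 ^ 62 = 23
byte 5: 47 ^ ef = a8
byte 6: 45 ^ 1a = 5f
byte 7: 20 ^ ef = cf
byte 8: 65 ^ c7 = a2
byte 9: 72 ^ 3e = 4c
byte 10: 72 ^ 65 = 17
byte 11: 6f ^ e2 = 8d
byte 12: 72 ^ 1e = 6c
byte 13: 20 ^ ec = cc
byte 14: 61 ^ a7 = c6

a9 20 bf 11 23 a8 5f cf a2 4c 17 8d 6c cc c6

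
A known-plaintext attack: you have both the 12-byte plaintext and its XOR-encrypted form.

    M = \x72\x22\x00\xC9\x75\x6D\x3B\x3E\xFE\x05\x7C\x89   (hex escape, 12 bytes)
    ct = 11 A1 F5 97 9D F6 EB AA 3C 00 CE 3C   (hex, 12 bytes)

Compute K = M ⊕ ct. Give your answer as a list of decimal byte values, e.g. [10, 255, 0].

Since ct = M ⊕ K, XORing both sides with M gives K = M ⊕ ct.
byte 0: 72 XOR 11 = 63
byte 1: 22 XOR a1 = 83
byte 2: 00 XOR f5 = f5
byte 3: c9 XOR 97 = 5e
byte 4: 75 XOR 9d = e8
byte 5: 6d XOR f6 = 9b
byte 6: 3b XOR eb = d0
byte 7: 3e XOR aa = 94
byte 8: fe XOR 3c = c2
byte 9: 05 XOR 00 = 05
byte 10: 7c XOR ce = b2
byte 11: 89 XOR 3c = b5

[99, 131, 245, 94, 232, 155, 208, 148, 194, 5, 178, 181]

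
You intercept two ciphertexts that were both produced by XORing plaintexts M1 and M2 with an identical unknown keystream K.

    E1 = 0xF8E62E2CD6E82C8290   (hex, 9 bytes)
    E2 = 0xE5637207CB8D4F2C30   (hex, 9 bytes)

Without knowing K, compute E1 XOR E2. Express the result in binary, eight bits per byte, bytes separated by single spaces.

E1 ⊕ E2 = (M1 ⊕ K) ⊕ (M2 ⊕ K) = M1 ⊕ M2 — the shared key cancels under XOR.
byte 0: f8 xor e5 = 1d
byte 1: e6 xor 63 = 85
byte 2: 2e xor 72 = 5c
byte 3: 2c xor 07 = 2b
byte 4: d6 xor cb = 1d
byte 5: e8 xor 8d = 65
byte 6: 2c xor 4f = 63
byte 7: 82 xor 2c = ae
byte 8: 90 xor 30 = a0

00011101 10000101 01011100 00101011 00011101 01100101 01100011 10101110 10100000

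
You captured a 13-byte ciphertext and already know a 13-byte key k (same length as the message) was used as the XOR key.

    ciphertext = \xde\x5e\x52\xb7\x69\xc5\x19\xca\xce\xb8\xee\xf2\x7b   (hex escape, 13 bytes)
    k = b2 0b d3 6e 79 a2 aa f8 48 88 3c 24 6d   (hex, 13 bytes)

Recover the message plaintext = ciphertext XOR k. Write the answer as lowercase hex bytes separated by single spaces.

11011110 xor 10110010 = 01101100
01011110 xor 00001011 = 01010101
01010010 xor 11010011 = 10000001
10110111 xor 01101110 = 11011001
01101001 xor 01111001 = 00010000
11000101 xor 10100010 = 01100111
00011001 xor 10101010 = 10110011
11001010 xor 11111000 = 00110010
11001110 xor 01001000 = 10000110
10111000 xor 10001000 = 00110000
11101110 xor 00111100 = 11010010
11110010 xor 00100100 = 11010110
01111011 xor 01101101 = 00010110

6c 55 81 d9 10 67 b3 32 86 30 d2 d6 16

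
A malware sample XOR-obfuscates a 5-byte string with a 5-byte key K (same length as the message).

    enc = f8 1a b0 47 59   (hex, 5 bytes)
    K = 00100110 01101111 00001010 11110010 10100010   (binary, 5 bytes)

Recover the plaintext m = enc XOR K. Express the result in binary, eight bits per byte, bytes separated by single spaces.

11011110 01110101 10111010 10110101 11111011

f8 ^ 26 = de
1a ^ 6f = 75
b0 ^ 0a = ba
47 ^ f2 = b5
59 ^ a2 = fb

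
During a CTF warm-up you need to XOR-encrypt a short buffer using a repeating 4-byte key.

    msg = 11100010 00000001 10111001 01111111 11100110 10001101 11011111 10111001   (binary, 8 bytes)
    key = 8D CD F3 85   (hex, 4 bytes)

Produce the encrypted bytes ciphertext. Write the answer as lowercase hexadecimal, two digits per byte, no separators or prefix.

The 4-byte key repeats, so the effective keystream is 8d cd f3 85 8d cd f3 85.
byte 0: 11100010 ^ 10001101 = 01101111
byte 1: 00000001 ^ 11001101 = 11001100
byte 2: 10111001 ^ 11110011 = 01001010
byte 3: 01111111 ^ 10000101 = 11111010
byte 4: 11100110 ^ 10001101 = 01101011
byte 5: 10001101 ^ 11001101 = 01000000
byte 6: 11011111 ^ 11110011 = 00101100
byte 7: 10111001 ^ 10000101 = 00111100

6fcc4afa6b402c3c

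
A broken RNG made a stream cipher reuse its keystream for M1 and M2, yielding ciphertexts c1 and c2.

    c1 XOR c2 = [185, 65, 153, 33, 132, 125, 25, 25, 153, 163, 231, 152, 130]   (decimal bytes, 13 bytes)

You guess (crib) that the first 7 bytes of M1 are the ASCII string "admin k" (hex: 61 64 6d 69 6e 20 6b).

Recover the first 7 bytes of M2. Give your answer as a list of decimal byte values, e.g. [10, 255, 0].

Since c1 ⊕ c2 = M1 ⊕ M2, XORing with the guessed M1 bytes yields the corresponding M2 bytes: M2 = (c1 ⊕ c2) ⊕ M1.
b9 xor 61 = d8
41 xor 64 = 25
99 xor 6d = f4
21 xor 69 = 48
84 xor 6e = ea
7d xor 20 = 5d
19 xor 6b = 72

[216, 37, 244, 72, 234, 93, 114]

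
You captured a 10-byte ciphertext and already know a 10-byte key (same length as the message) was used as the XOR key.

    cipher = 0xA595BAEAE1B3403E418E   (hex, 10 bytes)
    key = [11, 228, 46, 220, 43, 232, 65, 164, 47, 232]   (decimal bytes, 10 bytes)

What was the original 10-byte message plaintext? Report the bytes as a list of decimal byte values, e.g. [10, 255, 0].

[174, 113, 148, 54, 202, 91, 1, 154, 110, 102]

XOR is its own inverse, so applying the key byte-wise gives the result directly.
a5 ⊕ 0b = ae
95 ⊕ e4 = 71
ba ⊕ 2e = 94
ea ⊕ dc = 36
e1 ⊕ 2b = ca
b3 ⊕ e8 = 5b
40 ⊕ 41 = 01
3e ⊕ a4 = 9a
41 ⊕ 2f = 6e
8e ⊕ e8 = 66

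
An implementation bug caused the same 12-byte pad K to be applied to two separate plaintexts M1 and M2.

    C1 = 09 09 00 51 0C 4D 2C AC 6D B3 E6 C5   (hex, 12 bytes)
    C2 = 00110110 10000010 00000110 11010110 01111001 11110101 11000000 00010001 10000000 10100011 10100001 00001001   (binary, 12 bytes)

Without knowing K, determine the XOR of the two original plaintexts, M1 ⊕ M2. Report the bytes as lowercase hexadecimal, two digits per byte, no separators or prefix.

3f8b068775b8ecbded1047cc

C1 ⊕ C2 = (M1 ⊕ K) ⊕ (M2 ⊕ K) = M1 ⊕ M2 — the shared key cancels under XOR.
byte 0:   9 ^  54 =  63
byte 1:   9 ^ 130 = 139
byte 2:   0 ^   6 =   6
byte 3:  81 ^ 214 = 135
byte 4:  12 ^ 121 = 117
byte 5:  77 ^ 245 = 184
byte 6:  44 ^ 192 = 236
byte 7: 172 ^  17 = 189
byte 8: 109 ^ 128 = 237
byte 9: 179 ^ 163 =  16
byte 10: 230 ^ 161 =  71
byte 11: 197 ^   9 = 204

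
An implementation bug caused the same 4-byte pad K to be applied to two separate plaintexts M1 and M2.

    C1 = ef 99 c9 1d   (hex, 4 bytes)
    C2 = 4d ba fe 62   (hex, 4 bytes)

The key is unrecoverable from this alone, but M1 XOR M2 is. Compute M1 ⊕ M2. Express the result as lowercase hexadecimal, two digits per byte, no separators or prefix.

C1 ⊕ C2 = (M1 ⊕ K) ⊕ (M2 ⊕ K) = M1 ⊕ M2 — the shared key cancels under XOR.
ef XOR 4d = a2
99 XOR ba = 23
c9 XOR fe = 37
1d XOR 62 = 7f

a223377f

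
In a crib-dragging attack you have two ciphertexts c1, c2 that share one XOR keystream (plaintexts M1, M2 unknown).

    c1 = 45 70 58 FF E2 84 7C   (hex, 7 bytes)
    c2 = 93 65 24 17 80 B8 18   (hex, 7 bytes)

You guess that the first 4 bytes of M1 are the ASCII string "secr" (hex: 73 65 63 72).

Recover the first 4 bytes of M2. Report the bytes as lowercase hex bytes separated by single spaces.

a5 70 1f 9a

First, c1 ⊕ c2 = (M1 ⊕ K) ⊕ (M2 ⊕ K) = M1 ⊕ M2, so the key drops out. Then M2 = (M1 ⊕ M2) ⊕ M1 over the first 4 bytes.
byte 0: (45 ^ 93) ^ 73 = d6 ^ 73 = a5
byte 1: (70 ^ 65) ^ 65 = 15 ^ 65 = 70
byte 2: (58 ^ 24) ^ 63 = 7c ^ 63 = 1f
byte 3: (ff ^ 17) ^ 72 = e8 ^ 72 = 9a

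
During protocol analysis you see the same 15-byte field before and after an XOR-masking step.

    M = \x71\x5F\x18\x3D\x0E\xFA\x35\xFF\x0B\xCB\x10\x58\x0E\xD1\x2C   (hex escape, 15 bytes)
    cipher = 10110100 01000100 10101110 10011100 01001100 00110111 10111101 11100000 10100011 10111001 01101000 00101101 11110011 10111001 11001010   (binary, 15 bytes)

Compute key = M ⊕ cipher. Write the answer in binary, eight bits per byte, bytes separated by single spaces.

11000101 00011011 10110110 10100001 01000010 11001101 10001000 00011111 10101000 01110010 01111000 01110101 11111101 01101000 11100110

Since cipher = M ⊕ key, XORing both sides with M gives key = M ⊕ cipher.
113 ^ 180 = 197
 95 ^  68 =  27
 24 ^ 174 = 182
 61 ^ 156 = 161
 14 ^  76 =  66
250 ^  55 = 205
 53 ^ 189 = 136
255 ^ 224 =  31
 11 ^ 163 = 168
203 ^ 185 = 114
 16 ^ 104 = 120
 88 ^  45 = 117
 14 ^ 243 = 253
209 ^ 185 = 104
 44 ^ 202 = 230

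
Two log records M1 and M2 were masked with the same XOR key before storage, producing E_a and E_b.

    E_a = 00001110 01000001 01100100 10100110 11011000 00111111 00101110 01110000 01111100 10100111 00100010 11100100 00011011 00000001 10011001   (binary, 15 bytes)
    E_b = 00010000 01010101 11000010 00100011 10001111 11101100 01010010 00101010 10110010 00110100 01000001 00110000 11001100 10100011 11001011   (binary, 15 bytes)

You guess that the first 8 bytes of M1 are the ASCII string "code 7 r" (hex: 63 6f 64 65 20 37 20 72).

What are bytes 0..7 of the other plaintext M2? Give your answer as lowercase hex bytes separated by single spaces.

7d 7b c2 e0 77 e4 5c 28

First, E_a ⊕ E_b = (M1 ⊕ K) ⊕ (M2 ⊕ K) = M1 ⊕ M2, so the key drops out. Then M2 = (M1 ⊕ M2) ⊕ M1 over the first 8 bytes.
byte 0: (0e ^ 10) ^ 63 = 1e ^ 63 = 7d
byte 1: (41 ^ 55) ^ 6f = 14 ^ 6f = 7b
byte 2: (64 ^ c2) ^ 64 = a6 ^ 64 = c2
byte 3: (a6 ^ 23) ^ 65 = 85 ^ 65 = e0
byte 4: (d8 ^ 8f) ^ 20 = 57 ^ 20 = 77
byte 5: (3f ^ ec) ^ 37 = d3 ^ 37 = e4
byte 6: (2e ^ 52) ^ 20 = 7c ^ 20 = 5c
byte 7: (70 ^ 2a) ^ 72 = 5a ^ 72 = 28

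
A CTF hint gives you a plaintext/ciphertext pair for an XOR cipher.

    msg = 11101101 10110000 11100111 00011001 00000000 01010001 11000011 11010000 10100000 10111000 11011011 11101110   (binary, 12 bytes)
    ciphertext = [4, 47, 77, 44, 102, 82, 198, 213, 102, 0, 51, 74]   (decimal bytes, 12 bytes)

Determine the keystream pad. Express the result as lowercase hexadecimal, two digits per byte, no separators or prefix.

e99faa3566030505c6b8e8a4

Since ciphertext = msg ⊕ pad, XORing both sides with msg gives pad = msg ⊕ ciphertext.
byte 0: 11101101 XOR 00000100 = 11101001
byte 1: 10110000 XOR 00101111 = 10011111
byte 2: 11100111 XOR 01001101 = 10101010
byte 3: 00011001 XOR 00101100 = 00110101
byte 4: 00000000 XOR 01100110 = 01100110
byte 5: 01010001 XOR 01010010 = 00000011
byte 6: 11000011 XOR 11000110 = 00000101
byte 7: 11010000 XOR 11010101 = 00000101
byte 8: 10100000 XOR 01100110 = 11000110
byte 9: 10111000 XOR 00000000 = 10111000
byte 10: 11011011 XOR 00110011 = 11101000
byte 11: 11101110 XOR 01001010 = 10100100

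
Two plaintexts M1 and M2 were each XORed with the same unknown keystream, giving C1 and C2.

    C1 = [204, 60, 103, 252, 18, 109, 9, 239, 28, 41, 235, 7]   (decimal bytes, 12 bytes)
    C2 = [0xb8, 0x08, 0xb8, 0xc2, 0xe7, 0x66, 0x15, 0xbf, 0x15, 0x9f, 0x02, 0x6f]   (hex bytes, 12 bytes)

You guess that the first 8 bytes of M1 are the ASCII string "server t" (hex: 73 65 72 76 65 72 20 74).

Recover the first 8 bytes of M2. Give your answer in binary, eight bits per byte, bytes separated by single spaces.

00000111 01010001 10101101 01001000 10010000 01111001 00111100 00100100

First, C1 ⊕ C2 = (M1 ⊕ K) ⊕ (M2 ⊕ K) = M1 ⊕ M2, so the key drops out. Then M2 = (M1 ⊕ M2) ⊕ M1 over the first 8 bytes.
byte 0: (cc xor b8) xor 73 = 74 xor 73 = 07
byte 1: (3c xor 08) xor 65 = 34 xor 65 = 51
byte 2: (67 xor b8) xor 72 = df xor 72 = ad
byte 3: (fc xor c2) xor 76 = 3e xor 76 = 48
byte 4: (12 xor e7) xor 65 = f5 xor 65 = 90
byte 5: (6d xor 66) xor 72 = 0b xor 72 = 79
byte 6: (09 xor 15) xor 20 = 1c xor 20 = 3c
byte 7: (ef xor bf) xor 74 = 50 xor 74 = 24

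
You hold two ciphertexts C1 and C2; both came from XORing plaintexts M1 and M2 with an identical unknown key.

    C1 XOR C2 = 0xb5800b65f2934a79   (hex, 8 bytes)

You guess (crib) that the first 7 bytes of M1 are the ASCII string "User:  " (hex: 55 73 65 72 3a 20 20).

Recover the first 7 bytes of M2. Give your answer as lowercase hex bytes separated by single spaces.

e0 f3 6e 17 c8 b3 6a

Since C1 ⊕ C2 = M1 ⊕ M2, XORing with the guessed M1 bytes yields the corresponding M2 bytes: M2 = (C1 ⊕ C2) ⊕ M1.
byte 0: b5 ⊕ 55 = e0
byte 1: 80 ⊕ 73 = f3
byte 2: 0b ⊕ 65 = 6e
byte 3: 65 ⊕ 72 = 17
byte 4: f2 ⊕ 3a = c8
byte 5: 93 ⊕ 20 = b3
byte 6: 4a ⊕ 20 = 6a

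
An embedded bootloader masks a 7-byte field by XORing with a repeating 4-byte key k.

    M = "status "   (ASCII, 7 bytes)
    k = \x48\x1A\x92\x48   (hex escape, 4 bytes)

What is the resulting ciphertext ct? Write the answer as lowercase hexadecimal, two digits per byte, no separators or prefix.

3b6ef33c3d69b2

The 4-byte key repeats, so the effective keystream is 48 1a 92 48 48 1a 92.
byte 0: 73 ⊕ 48 = 3b
byte 1: 74 ⊕ 1a = 6e
byte 2: 61 ⊕ 92 = f3
byte 3: 74 ⊕ 48 = 3c
byte 4: 75 ⊕ 48 = 3d
byte 5: 73 ⊕ 1a = 69
byte 6: 20 ⊕ 92 = b2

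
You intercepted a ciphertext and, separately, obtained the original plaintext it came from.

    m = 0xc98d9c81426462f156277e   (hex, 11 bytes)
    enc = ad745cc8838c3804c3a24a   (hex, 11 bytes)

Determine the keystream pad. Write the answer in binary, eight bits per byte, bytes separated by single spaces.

Since enc = m ⊕ pad, XORing both sides with m gives pad = m ⊕ enc.
c9 XOR ad = 64
8d XOR 74 = f9
9c XOR 5c = c0
81 XOR c8 = 49
42 XOR 83 = c1
64 XOR 8c = e8
62 XOR 38 = 5a
f1 XOR 04 = f5
56 XOR c3 = 95
27 XOR a2 = 85
7e XOR 4a = 34

01100100 11111001 11000000 01001001 11000001 11101000 01011010 11110101 10010101 10000101 00110100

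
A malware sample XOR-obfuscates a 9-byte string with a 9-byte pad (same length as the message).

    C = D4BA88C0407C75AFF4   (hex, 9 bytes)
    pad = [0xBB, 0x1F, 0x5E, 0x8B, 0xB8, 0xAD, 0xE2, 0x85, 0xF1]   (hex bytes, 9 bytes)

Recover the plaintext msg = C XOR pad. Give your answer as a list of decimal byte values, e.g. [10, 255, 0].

[111, 165, 214, 75, 248, 209, 151, 42, 5]

XOR is its own inverse, so applying the key byte-wise gives the result directly.
byte 0: d4 ⊕ bb = 6f
byte 1: ba ⊕ 1f = a5
byte 2: 88 ⊕ 5e = d6
byte 3: c0 ⊕ 8b = 4b
byte 4: 40 ⊕ b8 = f8
byte 5: 7c ⊕ ad = d1
byte 6: 75 ⊕ e2 = 97
byte 7: af ⊕ 85 = 2a
byte 8: f4 ⊕ f1 = 05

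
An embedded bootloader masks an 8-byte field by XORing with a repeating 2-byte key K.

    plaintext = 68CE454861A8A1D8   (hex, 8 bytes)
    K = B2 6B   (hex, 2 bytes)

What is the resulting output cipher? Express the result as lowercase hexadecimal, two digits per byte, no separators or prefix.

daa5f723d3c313b3

The 2-byte key repeats, so the effective keystream is b2 6b b2 6b b2 6b b2 6b.
byte 0: 68 ^ b2 = da
byte 1: ce ^ 6b = a5
byte 2: 45 ^ b2 = f7
byte 3: 48 ^ 6b = 23
byte 4: 61 ^ b2 = d3
byte 5: a8 ^ 6b = c3
byte 6: a1 ^ b2 = 13
byte 7: d8 ^ 6b = b3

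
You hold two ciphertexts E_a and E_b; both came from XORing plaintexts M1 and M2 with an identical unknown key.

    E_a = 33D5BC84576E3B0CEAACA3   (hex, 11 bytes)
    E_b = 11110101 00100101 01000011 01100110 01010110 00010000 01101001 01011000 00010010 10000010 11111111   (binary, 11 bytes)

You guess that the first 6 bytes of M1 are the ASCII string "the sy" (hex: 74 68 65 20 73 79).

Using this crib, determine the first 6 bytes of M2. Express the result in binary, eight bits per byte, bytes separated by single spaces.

First, E_a ⊕ E_b = (M1 ⊕ K) ⊕ (M2 ⊕ K) = M1 ⊕ M2, so the key drops out. Then M2 = (M1 ⊕ M2) ⊕ M1 over the first 6 bytes.
byte 0: (33 ^ f5) ^ 74 = c6 ^ 74 = b2
byte 1: (d5 ^ 25) ^ 68 = f0 ^ 68 = 98
byte 2: (bc ^ 43) ^ 65 = ff ^ 65 = 9a
byte 3: (84 ^ 66) ^ 20 = e2 ^ 20 = c2
byte 4: (57 ^ 56) ^ 73 = 01 ^ 73 = 72
byte 5: (6e ^ 10) ^ 79 = 7e ^ 79 = 07

10110010 10011000 10011010 11000010 01110010 00000111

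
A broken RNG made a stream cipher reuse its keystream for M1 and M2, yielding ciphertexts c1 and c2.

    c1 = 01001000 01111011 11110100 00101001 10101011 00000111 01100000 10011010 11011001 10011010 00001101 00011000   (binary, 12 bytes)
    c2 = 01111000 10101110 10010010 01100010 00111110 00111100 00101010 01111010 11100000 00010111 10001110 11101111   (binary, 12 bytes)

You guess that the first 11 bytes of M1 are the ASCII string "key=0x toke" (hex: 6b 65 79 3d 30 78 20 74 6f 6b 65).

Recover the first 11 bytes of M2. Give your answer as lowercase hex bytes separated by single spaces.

First, c1 ⊕ c2 = (M1 ⊕ K) ⊕ (M2 ⊕ K) = M1 ⊕ M2, so the key drops out. Then M2 = (M1 ⊕ M2) ⊕ M1 over the first 11 bytes.
byte 0: (48 ^ 78) ^ 6b = 30 ^ 6b = 5b
byte 1: (7b ^ ae) ^ 65 = d5 ^ 65 = b0
byte 2: (f4 ^ 92) ^ 79 = 66 ^ 79 = 1f
byte 3: (29 ^ 62) ^ 3d = 4b ^ 3d = 76
byte 4: (ab ^ 3e) ^ 30 = 95 ^ 30 = a5
byte 5: (07 ^ 3c) ^ 78 = 3b ^ 78 = 43
byte 6: (60 ^ 2a) ^ 20 = 4a ^ 20 = 6a
byte 7: (9a ^ 7a) ^ 74 = e0 ^ 74 = 94
byte 8: (d9 ^ e0) ^ 6f = 39 ^ 6f = 56
byte 9: (9a ^ 17) ^ 6b = 8d ^ 6b = e6
byte 10: (0d ^ 8e) ^ 65 = 83 ^ 65 = e6

5b b0 1f 76 a5 43 6a 94 56 e6 e6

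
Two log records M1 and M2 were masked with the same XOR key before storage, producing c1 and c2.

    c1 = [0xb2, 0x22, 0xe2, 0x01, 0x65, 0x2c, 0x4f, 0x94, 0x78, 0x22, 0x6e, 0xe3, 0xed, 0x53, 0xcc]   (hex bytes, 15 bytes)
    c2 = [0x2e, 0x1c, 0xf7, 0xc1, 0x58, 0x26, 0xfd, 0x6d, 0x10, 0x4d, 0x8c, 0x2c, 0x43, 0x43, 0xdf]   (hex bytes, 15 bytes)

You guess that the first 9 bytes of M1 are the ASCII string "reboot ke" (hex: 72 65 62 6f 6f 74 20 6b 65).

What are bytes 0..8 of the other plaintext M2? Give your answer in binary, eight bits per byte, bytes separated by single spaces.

11101110 01011011 01110111 10101111 01010010 01111110 10010010 10010010 00001101

First, c1 ⊕ c2 = (M1 ⊕ K) ⊕ (M2 ⊕ K) = M1 ⊕ M2, so the key drops out. Then M2 = (M1 ⊕ M2) ⊕ M1 over the first 9 bytes.
byte 0: (b2 ^ 2e) ^ 72 = 9c ^ 72 = ee
byte 1: (22 ^ 1c) ^ 65 = 3e ^ 65 = 5b
byte 2: (e2 ^ f7) ^ 62 = 15 ^ 62 = 77
byte 3: (01 ^ c1) ^ 6f = c0 ^ 6f = af
byte 4: (65 ^ 58) ^ 6f = 3d ^ 6f = 52
byte 5: (2c ^ 26) ^ 74 = 0a ^ 74 = 7e
byte 6: (4f ^ fd) ^ 20 = b2 ^ 20 = 92
byte 7: (94 ^ 6d) ^ 6b = f9 ^ 6b = 92
byte 8: (78 ^ 10) ^ 65 = 68 ^ 65 = 0d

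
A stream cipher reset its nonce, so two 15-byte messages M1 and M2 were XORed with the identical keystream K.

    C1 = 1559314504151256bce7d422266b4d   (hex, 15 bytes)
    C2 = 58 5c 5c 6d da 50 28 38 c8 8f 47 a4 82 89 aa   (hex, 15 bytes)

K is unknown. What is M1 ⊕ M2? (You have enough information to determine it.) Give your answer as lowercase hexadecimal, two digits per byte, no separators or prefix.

4d056d28de453a6e74689386a4e2e7

C1 ⊕ C2 = (M1 ⊕ K) ⊕ (M2 ⊕ K) = M1 ⊕ M2 — the shared key cancels under XOR.
15 xor 58 = 4d
59 xor 5c = 05
31 xor 5c = 6d
45 xor 6d = 28
04 xor da = de
15 xor 50 = 45
12 xor 28 = 3a
56 xor 38 = 6e
bc xor c8 = 74
e7 xor 8f = 68
d4 xor 47 = 93
22 xor a4 = 86
26 xor 82 = a4
6b xor 89 = e2
4d xor aa = e7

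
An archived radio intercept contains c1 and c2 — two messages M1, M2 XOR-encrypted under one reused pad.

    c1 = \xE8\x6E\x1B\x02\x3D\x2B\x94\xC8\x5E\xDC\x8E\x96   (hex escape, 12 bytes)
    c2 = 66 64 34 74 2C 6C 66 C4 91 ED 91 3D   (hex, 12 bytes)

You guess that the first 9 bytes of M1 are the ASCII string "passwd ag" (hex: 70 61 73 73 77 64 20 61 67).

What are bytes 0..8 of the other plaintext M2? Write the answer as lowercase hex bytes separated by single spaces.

fe 6b 5c 05 66 23 d2 6d a8

First, c1 ⊕ c2 = (M1 ⊕ K) ⊕ (M2 ⊕ K) = M1 ⊕ M2, so the key drops out. Then M2 = (M1 ⊕ M2) ⊕ M1 over the first 9 bytes.
byte 0: (e8 ⊕ 66) ⊕ 70 = 8e ⊕ 70 = fe
byte 1: (6e ⊕ 64) ⊕ 61 = 0a ⊕ 61 = 6b
byte 2: (1b ⊕ 34) ⊕ 73 = 2f ⊕ 73 = 5c
byte 3: (02 ⊕ 74) ⊕ 73 = 76 ⊕ 73 = 05
byte 4: (3d ⊕ 2c) ⊕ 77 = 11 ⊕ 77 = 66
byte 5: (2b ⊕ 6c) ⊕ 64 = 47 ⊕ 64 = 23
byte 6: (94 ⊕ 66) ⊕ 20 = f2 ⊕ 20 = d2
byte 7: (c8 ⊕ c4) ⊕ 61 = 0c ⊕ 61 = 6d
byte 8: (5e ⊕ 91) ⊕ 67 = cf ⊕ 67 = a8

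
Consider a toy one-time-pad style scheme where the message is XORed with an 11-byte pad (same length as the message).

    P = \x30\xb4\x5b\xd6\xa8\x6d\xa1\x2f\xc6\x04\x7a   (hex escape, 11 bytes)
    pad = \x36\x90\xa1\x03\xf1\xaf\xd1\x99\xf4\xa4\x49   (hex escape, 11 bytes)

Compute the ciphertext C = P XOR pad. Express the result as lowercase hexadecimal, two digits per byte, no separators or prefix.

0624fad559c270b632a033

00110000 xor 00110110 = 00000110
10110100 xor 10010000 = 00100100
01011011 xor 10100001 = 11111010
11010110 xor 00000011 = 11010101
10101000 xor 11110001 = 01011001
01101101 xor 10101111 = 11000010
10100001 xor 11010001 = 01110000
00101111 xor 10011001 = 10110110
11000110 xor 11110100 = 00110010
00000100 xor 10100100 = 10100000
01111010 xor 01001001 = 00110011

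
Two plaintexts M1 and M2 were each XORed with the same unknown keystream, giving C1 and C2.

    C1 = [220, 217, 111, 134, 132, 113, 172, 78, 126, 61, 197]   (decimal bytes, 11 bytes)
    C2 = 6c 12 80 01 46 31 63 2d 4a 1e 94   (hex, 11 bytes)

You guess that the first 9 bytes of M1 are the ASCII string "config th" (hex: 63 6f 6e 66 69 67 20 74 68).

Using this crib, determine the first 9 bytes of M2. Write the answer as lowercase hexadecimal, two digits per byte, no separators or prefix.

First, C1 ⊕ C2 = (M1 ⊕ K) ⊕ (M2 ⊕ K) = M1 ⊕ M2, so the key drops out. Then M2 = (M1 ⊕ M2) ⊕ M1 over the first 9 bytes.
byte 0: (dc XOR 6c) XOR 63 = b0 XOR 63 = d3
byte 1: (d9 XOR 12) XOR 6f = cb XOR 6f = a4
byte 2: (6f XOR 80) XOR 6e = ef XOR 6e = 81
byte 3: (86 XOR 01) XOR 66 = 87 XOR 66 = e1
byte 4: (84 XOR 46) XOR 69 = c2 XOR 69 = ab
byte 5: (71 XOR 31) XOR 67 = 40 XOR 67 = 27
byte 6: (ac XOR 63) XOR 20 = cf XOR 20 = ef
byte 7: (4e XOR 2d) XOR 74 = 63 XOR 74 = 17
byte 8: (7e XOR 4a) XOR 68 = 34 XOR 68 = 5c

d3a481e1ab27ef175c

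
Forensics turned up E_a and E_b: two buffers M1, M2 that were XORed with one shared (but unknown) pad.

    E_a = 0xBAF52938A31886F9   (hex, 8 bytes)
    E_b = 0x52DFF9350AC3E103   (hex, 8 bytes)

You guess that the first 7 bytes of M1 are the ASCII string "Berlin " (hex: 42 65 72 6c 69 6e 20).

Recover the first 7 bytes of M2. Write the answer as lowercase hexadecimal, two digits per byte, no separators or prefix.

First, E_a ⊕ E_b = (M1 ⊕ K) ⊕ (M2 ⊕ K) = M1 ⊕ M2, so the key drops out. Then M2 = (M1 ⊕ M2) ⊕ M1 over the first 7 bytes.
byte 0: (ba ^ 52) ^ 42 = e8 ^ 42 = aa
byte 1: (f5 ^ df) ^ 65 = 2a ^ 65 = 4f
byte 2: (29 ^ f9) ^ 72 = d0 ^ 72 = a2
byte 3: (38 ^ 35) ^ 6c = 0d ^ 6c = 61
byte 4: (a3 ^ 0a) ^ 69 = a9 ^ 69 = c0
byte 5: (18 ^ c3) ^ 6e = db ^ 6e = b5
byte 6: (86 ^ e1) ^ 20 = 67 ^ 20 = 47

aa4fa261c0b547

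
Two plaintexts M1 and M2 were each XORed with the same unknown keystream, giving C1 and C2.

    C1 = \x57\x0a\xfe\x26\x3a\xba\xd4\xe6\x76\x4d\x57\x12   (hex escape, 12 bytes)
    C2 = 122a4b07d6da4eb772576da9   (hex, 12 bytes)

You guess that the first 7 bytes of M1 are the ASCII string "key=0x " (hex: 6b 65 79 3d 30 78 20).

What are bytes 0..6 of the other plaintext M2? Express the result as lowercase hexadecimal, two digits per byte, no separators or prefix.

2e45cc1cdc18ba

First, C1 ⊕ C2 = (M1 ⊕ K) ⊕ (M2 ⊕ K) = M1 ⊕ M2, so the key drops out. Then M2 = (M1 ⊕ M2) ⊕ M1 over the first 7 bytes.
byte 0: (57 ⊕ 12) ⊕ 6b = 45 ⊕ 6b = 2e
byte 1: (0a ⊕ 2a) ⊕ 65 = 20 ⊕ 65 = 45
byte 2: (fe ⊕ 4b) ⊕ 79 = b5 ⊕ 79 = cc
byte 3: (26 ⊕ 07) ⊕ 3d = 21 ⊕ 3d = 1c
byte 4: (3a ⊕ d6) ⊕ 30 = ec ⊕ 30 = dc
byte 5: (ba ⊕ da) ⊕ 78 = 60 ⊕ 78 = 18
byte 6: (d4 ⊕ 4e) ⊕ 20 = 9a ⊕ 20 = ba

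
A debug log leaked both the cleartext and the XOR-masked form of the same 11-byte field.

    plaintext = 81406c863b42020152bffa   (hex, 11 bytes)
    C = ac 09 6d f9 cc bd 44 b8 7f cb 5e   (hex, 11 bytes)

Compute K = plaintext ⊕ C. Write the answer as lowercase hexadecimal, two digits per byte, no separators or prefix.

Since C = plaintext ⊕ K, XORing both sides with plaintext gives K = plaintext ⊕ C.
81 ^ ac = 2d
40 ^ 09 = 49
6c ^ 6d = 01
86 ^ f9 = 7f
3b ^ cc = f7
42 ^ bd = ff
02 ^ 44 = 46
01 ^ b8 = b9
52 ^ 7f = 2d
bf ^ cb = 74
fa ^ 5e = a4

2d49017ff7ff46b92d74a4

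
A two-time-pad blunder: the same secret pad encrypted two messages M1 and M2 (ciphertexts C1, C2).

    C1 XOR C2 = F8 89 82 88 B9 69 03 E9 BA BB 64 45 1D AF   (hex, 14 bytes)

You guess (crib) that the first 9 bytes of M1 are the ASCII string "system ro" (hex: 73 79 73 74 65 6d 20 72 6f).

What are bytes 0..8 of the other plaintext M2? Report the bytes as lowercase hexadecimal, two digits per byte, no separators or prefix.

8bf0f1fcdc04239bd5

Since C1 ⊕ C2 = M1 ⊕ M2, XORing with the guessed M1 bytes yields the corresponding M2 bytes: M2 = (C1 ⊕ C2) ⊕ M1.
byte 0: 11111000 ^ 01110011 = 10001011
byte 1: 10001001 ^ 01111001 = 11110000
byte 2: 10000010 ^ 01110011 = 11110001
byte 3: 10001000 ^ 01110100 = 11111100
byte 4: 10111001 ^ 01100101 = 11011100
byte 5: 01101001 ^ 01101101 = 00000100
byte 6: 00000011 ^ 00100000 = 00100011
byte 7: 11101001 ^ 01110010 = 10011011
byte 8: 10111010 ^ 01101111 = 11010101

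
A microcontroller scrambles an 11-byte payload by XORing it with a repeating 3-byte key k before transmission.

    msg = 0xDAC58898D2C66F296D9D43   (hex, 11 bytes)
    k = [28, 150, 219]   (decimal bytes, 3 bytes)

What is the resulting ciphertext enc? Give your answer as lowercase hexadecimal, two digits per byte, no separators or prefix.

c6535384441d73bfb681d5

The 3-byte key repeats, so the effective keystream is 1c 96 db 1c 96 db 1c 96 db 1c 96.
byte 0: 11011010 XOR 00011100 = 11000110
byte 1: 11000101 XOR 10010110 = 01010011
byte 2: 10001000 XOR 11011011 = 01010011
byte 3: 10011000 XOR 00011100 = 10000100
byte 4: 11010010 XOR 10010110 = 01000100
byte 5: 11000110 XOR 11011011 = 00011101
byte 6: 01101111 XOR 00011100 = 01110011
byte 7: 00101001 XOR 10010110 = 10111111
byte 8: 01101101 XOR 11011011 = 10110110
byte 9: 10011101 XOR 00011100 = 10000001
byte 10: 01000011 XOR 10010110 = 11010101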